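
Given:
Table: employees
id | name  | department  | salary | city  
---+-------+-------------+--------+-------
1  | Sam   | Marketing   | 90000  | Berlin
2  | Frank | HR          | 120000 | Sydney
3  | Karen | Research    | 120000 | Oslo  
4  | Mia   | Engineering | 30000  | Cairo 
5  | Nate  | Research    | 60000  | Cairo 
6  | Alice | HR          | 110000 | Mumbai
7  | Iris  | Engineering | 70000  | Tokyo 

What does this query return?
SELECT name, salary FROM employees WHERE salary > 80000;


Filtering: salary > 80000
Matching: 4 rows

4 rows:
Sam, 90000
Frank, 120000
Karen, 120000
Alice, 110000


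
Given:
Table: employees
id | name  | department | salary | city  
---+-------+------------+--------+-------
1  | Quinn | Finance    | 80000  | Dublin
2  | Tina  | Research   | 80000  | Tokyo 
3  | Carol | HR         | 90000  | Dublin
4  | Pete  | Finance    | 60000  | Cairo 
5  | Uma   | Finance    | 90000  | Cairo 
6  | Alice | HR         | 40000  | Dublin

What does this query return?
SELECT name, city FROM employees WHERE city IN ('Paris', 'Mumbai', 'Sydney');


Filtering: city IN ('Paris', 'Mumbai', 'Sydney')
Matching: 0 rows

Empty result set (0 rows)


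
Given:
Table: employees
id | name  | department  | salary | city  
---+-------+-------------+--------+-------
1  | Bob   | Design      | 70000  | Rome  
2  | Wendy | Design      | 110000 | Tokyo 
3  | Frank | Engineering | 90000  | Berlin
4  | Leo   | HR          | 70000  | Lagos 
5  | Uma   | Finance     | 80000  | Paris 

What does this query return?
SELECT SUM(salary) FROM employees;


SUM(salary) = 70000 + 110000 + 90000 + 70000 + 80000 = 420000

420000


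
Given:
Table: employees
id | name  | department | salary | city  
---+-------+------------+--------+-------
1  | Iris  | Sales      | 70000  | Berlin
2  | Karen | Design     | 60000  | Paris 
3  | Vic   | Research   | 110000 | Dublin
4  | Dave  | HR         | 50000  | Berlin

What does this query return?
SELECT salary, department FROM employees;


Projecting columns: salary, department

4 rows:
70000, Sales
60000, Design
110000, Research
50000, HR


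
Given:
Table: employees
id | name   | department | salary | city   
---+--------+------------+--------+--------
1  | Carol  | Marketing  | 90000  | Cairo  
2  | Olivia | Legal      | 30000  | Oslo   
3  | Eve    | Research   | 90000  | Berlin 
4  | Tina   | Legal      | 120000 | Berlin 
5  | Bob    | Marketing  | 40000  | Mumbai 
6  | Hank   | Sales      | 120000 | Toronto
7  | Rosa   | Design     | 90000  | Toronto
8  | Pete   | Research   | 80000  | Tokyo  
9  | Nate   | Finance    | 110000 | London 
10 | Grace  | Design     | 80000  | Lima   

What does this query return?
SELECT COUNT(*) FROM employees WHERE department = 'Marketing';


Counting rows where department = 'Marketing'
  Carol -> MATCH
  Bob -> MATCH


2


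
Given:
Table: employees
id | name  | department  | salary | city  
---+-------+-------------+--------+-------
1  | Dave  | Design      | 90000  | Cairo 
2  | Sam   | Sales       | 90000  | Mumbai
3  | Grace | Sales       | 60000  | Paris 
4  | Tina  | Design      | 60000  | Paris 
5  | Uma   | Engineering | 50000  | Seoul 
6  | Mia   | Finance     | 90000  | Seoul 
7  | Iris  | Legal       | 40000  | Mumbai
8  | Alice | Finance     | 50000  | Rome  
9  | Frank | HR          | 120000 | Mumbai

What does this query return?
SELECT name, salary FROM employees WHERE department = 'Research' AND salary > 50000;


Filtering: department = 'Research' AND salary > 50000
Matching: 0 rows

Empty result set (0 rows)


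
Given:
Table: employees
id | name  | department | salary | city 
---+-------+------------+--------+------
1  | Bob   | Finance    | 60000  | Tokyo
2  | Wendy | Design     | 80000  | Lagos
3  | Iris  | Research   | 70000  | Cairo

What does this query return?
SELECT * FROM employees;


SELECT * returns all 3 rows with all columns

3 rows:
1, Bob, Finance, 60000, Tokyo
2, Wendy, Design, 80000, Lagos
3, Iris, Research, 70000, Cairo


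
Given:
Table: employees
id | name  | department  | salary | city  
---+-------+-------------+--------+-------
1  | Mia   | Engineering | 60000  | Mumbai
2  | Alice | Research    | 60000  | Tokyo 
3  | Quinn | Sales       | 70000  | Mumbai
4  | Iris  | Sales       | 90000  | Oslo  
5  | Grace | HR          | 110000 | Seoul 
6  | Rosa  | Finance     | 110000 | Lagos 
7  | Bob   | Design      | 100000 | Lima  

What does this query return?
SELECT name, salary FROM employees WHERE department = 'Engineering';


Filtering: department = 'Engineering'
Matching rows: 1

1 rows:
Mia, 60000


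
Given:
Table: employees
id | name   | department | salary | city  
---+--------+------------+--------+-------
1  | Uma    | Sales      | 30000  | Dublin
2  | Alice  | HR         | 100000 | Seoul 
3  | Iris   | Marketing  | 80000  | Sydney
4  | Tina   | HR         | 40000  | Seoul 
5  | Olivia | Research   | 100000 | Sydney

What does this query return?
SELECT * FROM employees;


SELECT * returns all 5 rows with all columns

5 rows:
1, Uma, Sales, 30000, Dublin
2, Alice, HR, 100000, Seoul
3, Iris, Marketing, 80000, Sydney
4, Tina, HR, 40000, Seoul
5, Olivia, Research, 100000, Sydney


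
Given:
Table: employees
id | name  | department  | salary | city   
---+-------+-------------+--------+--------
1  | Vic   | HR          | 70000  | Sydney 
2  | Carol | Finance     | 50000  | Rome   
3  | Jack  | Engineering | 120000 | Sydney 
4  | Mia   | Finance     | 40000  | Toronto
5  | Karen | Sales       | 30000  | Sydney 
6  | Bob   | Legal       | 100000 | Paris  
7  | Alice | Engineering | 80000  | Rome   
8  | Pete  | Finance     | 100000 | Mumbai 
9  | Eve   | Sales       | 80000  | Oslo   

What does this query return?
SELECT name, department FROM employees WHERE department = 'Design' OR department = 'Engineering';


Filtering: department = 'Design' OR 'Engineering'
Matching: 2 rows

2 rows:
Jack, Engineering
Alice, Engineering


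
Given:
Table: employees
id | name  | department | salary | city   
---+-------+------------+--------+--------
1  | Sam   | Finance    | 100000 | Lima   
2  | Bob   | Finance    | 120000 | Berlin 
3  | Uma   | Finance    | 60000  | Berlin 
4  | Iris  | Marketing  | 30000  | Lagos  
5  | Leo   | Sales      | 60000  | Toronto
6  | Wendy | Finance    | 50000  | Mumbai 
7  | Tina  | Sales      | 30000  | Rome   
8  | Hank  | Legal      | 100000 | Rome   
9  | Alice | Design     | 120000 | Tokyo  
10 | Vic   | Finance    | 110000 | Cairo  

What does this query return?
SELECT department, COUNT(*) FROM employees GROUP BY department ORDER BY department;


Assigning each row to its department group:
  Sam -> Finance
  Bob -> Finance
  Uma -> Finance
  Iris -> Marketing
  Leo -> Sales
  Wendy -> Finance
  Tina -> Sales
  Hank -> Legal
  Alice -> Design
  Vic -> Finance


5 groups:
Design, 1
Finance, 5
Legal, 1
Marketing, 1
Sales, 2


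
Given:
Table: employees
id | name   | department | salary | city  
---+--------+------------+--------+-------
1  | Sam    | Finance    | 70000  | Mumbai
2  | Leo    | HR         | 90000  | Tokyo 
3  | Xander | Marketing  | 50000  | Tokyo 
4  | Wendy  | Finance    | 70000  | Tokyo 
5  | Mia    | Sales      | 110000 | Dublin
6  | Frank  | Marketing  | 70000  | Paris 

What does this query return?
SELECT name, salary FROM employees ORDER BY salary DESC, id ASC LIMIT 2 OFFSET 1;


Sort by salary DESC (id ASC tiebreak), then skip 1 and take 2
Rows 2 through 3

2 rows:
Leo, 90000
Sam, 70000


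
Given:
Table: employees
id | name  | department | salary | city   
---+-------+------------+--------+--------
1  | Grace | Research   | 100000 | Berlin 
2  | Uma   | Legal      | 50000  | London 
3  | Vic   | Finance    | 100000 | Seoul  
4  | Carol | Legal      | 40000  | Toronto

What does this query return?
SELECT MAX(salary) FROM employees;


Salaries: 100000, 50000, 100000, 40000
MAX = 100000

100000


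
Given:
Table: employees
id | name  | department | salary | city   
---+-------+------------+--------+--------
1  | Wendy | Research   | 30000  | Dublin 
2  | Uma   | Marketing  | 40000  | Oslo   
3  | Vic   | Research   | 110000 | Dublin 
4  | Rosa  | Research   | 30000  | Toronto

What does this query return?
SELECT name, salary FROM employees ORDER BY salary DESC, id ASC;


Sorting by salary DESC, then id ASC for ties

4 rows:
Vic, 110000
Uma, 40000
Wendy, 30000
Rosa, 30000


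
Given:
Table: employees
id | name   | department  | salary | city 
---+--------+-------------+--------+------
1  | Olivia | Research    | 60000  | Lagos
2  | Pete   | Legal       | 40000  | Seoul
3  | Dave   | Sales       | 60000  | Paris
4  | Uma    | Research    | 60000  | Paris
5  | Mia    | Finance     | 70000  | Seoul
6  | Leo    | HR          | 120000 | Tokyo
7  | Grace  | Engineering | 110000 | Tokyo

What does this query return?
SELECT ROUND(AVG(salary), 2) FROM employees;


SUM(salary) = 520000
COUNT = 7
ROUND(AVG, 2) = ROUND(520000 / 7, 2) = 74285.71

74285.71


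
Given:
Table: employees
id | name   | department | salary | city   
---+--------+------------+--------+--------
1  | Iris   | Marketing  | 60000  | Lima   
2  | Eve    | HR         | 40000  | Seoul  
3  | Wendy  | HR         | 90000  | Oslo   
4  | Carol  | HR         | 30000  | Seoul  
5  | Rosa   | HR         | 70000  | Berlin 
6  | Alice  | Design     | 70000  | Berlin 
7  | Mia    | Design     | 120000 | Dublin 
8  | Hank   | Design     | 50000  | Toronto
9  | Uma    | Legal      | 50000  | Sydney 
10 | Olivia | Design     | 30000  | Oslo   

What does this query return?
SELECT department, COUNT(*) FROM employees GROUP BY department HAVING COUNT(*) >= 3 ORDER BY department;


Groups with count >= 3:
  Design: 4 -> PASS
  HR: 4 -> PASS
  Legal: 1 -> filtered out
  Marketing: 1 -> filtered out


2 groups:
Design, 4
HR, 4


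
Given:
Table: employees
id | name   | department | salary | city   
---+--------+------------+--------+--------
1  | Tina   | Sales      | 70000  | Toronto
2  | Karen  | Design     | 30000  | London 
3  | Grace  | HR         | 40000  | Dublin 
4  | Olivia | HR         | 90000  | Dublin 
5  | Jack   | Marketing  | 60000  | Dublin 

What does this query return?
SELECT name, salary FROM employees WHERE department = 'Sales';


Filtering: department = 'Sales'
Matching rows: 1

1 rows:
Tina, 70000


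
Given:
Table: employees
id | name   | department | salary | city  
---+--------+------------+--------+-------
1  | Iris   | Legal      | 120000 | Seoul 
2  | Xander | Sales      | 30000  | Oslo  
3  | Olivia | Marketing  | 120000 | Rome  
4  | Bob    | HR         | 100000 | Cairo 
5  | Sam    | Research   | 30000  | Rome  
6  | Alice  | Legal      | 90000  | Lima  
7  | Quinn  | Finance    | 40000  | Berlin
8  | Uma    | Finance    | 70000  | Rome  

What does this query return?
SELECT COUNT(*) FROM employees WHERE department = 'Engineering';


Counting rows where department = 'Engineering'


0


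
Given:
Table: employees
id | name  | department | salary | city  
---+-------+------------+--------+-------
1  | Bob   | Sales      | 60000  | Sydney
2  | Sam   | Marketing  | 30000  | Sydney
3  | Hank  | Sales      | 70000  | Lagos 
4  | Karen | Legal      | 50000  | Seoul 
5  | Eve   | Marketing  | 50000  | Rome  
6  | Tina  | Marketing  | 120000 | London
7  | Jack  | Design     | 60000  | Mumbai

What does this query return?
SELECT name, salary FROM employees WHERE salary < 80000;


Filtering: salary < 80000
Matching: 6 rows

6 rows:
Bob, 60000
Sam, 30000
Hank, 70000
Karen, 50000
Eve, 50000
Jack, 60000


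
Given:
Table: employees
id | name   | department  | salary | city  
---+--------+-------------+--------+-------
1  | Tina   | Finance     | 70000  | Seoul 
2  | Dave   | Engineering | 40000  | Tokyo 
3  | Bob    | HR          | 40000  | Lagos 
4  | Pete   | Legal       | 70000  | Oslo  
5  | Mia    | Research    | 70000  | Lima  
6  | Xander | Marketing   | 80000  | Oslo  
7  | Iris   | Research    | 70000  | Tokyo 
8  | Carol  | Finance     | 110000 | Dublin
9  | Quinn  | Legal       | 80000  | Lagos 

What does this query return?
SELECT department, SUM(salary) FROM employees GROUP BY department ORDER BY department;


Summing salary within each department:
  Engineering: 40000 = 40000
  Finance: 70000 + 110000 = 180000
  HR: 40000 = 40000
  Legal: 70000 + 80000 = 150000
  Marketing: 80000 = 80000
  Research: 70000 + 70000 = 140000


6 groups:
Engineering, 40000
Finance, 180000
HR, 40000
Legal, 150000
Marketing, 80000
Research, 140000


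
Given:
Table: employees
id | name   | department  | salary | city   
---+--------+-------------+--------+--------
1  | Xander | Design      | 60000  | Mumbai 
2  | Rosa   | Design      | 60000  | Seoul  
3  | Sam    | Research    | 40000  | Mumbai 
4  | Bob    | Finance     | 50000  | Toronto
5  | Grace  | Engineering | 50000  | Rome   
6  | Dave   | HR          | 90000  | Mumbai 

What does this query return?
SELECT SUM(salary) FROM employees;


SUM(salary) = 60000 + 60000 + 40000 + 50000 + 50000 + 90000 = 350000

350000


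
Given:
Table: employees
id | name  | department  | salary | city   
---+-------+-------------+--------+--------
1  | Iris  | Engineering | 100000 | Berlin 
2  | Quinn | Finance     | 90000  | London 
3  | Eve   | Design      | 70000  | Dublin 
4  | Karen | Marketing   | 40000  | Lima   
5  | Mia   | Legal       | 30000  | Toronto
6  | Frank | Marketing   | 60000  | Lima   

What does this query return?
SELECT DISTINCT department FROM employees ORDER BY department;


All 'department' values (row order): Engineering, Finance, Design, Marketing, Legal, Marketing
Removing duplicates leaves 5 unique value(s).

5 values:
Design
Engineering
Finance
Legal
Marketing


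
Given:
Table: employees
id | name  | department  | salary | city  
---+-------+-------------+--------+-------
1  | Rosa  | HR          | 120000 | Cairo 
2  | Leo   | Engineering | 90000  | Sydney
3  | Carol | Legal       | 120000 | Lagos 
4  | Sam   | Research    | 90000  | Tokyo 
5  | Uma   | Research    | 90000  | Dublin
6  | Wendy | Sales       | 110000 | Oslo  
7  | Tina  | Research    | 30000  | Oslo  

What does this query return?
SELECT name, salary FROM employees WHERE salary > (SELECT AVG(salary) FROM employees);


Subquery: AVG(salary) = 92857.14
Filtering: salary > 92857.14
  Rosa (120000) -> MATCH
  Carol (120000) -> MATCH
  Wendy (110000) -> MATCH


3 rows:
Rosa, 120000
Carol, 120000
Wendy, 110000


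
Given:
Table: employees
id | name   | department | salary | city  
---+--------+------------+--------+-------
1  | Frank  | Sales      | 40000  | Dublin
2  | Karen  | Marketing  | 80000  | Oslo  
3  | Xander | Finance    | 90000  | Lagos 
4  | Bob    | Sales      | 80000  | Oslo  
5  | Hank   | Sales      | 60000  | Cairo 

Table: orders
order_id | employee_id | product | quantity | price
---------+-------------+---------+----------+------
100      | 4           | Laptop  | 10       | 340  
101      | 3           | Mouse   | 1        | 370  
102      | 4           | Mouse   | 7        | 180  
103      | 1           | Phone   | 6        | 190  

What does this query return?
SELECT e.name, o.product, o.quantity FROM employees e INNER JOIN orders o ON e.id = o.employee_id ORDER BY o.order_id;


Joining employees.id = orders.employee_id:
  employee Bob (id=4) -> order Laptop
  employee Xander (id=3) -> order Mouse
  employee Bob (id=4) -> order Mouse
  employee Frank (id=1) -> order Phone


4 rows:
Bob, Laptop, 10
Xander, Mouse, 1
Bob, Mouse, 7
Frank, Phone, 6


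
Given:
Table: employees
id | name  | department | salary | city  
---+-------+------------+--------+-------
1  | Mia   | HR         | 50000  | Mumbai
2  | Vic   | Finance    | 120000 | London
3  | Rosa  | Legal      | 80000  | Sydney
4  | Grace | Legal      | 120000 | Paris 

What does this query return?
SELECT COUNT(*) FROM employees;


COUNT(*) counts all rows

4


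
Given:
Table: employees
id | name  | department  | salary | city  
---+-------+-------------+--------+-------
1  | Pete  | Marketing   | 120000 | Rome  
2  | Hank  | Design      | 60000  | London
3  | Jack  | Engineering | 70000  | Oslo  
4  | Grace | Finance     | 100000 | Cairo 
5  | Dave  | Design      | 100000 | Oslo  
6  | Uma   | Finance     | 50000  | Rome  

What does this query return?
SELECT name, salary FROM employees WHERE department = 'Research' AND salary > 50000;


Filtering: department = 'Research' AND salary > 50000
Matching: 0 rows

Empty result set (0 rows)


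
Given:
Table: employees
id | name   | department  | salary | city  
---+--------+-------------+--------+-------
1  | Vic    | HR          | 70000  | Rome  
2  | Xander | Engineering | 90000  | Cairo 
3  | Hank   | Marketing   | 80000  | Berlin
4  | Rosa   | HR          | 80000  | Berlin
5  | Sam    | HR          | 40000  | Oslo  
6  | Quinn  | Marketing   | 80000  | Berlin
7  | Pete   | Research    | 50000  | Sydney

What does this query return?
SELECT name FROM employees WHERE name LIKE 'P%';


LIKE 'P%' matches names starting with 'P'
Matching: 1

1 rows:
Pete


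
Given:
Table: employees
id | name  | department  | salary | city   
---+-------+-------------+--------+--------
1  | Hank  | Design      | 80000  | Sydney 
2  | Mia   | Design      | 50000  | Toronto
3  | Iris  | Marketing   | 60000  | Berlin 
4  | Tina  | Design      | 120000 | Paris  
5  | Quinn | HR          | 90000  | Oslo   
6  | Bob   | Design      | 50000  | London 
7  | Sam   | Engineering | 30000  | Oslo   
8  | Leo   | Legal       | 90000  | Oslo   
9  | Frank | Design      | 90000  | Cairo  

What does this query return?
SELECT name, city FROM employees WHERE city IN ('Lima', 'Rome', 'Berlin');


Filtering: city IN ('Lima', 'Rome', 'Berlin')
Matching: 1 rows

1 rows:
Iris, Berlin


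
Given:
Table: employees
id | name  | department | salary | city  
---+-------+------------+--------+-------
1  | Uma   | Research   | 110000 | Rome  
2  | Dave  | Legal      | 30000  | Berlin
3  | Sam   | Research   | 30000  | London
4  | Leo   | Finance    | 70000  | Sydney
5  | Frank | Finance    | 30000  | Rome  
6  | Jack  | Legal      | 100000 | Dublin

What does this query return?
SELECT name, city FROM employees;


Projecting columns: name, city

6 rows:
Uma, Rome
Dave, Berlin
Sam, London
Leo, Sydney
Frank, Rome
Jack, Dublin


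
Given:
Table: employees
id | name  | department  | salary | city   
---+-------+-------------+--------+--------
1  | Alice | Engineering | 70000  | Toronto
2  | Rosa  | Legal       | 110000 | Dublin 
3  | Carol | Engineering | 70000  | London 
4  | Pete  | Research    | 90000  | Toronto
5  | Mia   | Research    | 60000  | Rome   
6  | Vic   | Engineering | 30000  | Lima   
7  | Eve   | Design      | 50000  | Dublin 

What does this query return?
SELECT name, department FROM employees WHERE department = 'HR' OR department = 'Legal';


Filtering: department = 'HR' OR 'Legal'
Matching: 1 rows

1 rows:
Rosa, Legal


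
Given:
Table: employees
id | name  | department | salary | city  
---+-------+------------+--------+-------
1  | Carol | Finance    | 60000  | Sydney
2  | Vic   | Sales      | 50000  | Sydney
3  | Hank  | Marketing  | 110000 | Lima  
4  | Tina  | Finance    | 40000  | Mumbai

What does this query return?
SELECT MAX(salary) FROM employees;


Salaries: 60000, 50000, 110000, 40000
MAX = 110000

110000


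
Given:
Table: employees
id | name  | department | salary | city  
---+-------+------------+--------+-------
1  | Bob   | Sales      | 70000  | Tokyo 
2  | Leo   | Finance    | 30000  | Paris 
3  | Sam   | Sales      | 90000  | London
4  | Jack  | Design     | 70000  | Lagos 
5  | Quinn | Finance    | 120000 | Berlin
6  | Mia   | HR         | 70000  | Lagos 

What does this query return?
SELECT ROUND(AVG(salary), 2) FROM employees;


SUM(salary) = 450000
COUNT = 6
ROUND(AVG, 2) = ROUND(450000 / 6, 2) = 75000.0

75000.0


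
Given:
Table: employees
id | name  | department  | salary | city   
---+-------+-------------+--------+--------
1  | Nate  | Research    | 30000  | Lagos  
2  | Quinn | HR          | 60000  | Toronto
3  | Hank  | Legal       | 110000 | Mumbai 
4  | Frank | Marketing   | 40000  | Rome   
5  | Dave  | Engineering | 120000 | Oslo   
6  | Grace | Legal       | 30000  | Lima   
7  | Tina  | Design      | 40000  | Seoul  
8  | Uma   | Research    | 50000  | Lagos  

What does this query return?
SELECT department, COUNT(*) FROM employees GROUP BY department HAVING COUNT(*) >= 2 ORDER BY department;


Groups with count >= 2:
  Legal: 2 -> PASS
  Research: 2 -> PASS
  Design: 1 -> filtered out
  Engineering: 1 -> filtered out
  HR: 1 -> filtered out
  Marketing: 1 -> filtered out


2 groups:
Legal, 2
Research, 2


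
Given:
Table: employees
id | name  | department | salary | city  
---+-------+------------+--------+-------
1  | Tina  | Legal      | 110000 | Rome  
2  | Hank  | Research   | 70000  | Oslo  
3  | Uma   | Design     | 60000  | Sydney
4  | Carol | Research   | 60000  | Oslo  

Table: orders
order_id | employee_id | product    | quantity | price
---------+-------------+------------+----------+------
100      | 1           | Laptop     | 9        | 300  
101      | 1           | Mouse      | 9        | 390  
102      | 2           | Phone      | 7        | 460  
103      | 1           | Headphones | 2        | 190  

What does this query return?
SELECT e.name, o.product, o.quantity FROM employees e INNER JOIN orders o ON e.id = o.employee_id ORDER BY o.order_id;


Joining employees.id = orders.employee_id:
  employee Tina (id=1) -> order Laptop
  employee Tina (id=1) -> order Mouse
  employee Hank (id=2) -> order Phone
  employee Tina (id=1) -> order Headphones


4 rows:
Tina, Laptop, 9
Tina, Mouse, 9
Hank, Phone, 7
Tina, Headphones, 2


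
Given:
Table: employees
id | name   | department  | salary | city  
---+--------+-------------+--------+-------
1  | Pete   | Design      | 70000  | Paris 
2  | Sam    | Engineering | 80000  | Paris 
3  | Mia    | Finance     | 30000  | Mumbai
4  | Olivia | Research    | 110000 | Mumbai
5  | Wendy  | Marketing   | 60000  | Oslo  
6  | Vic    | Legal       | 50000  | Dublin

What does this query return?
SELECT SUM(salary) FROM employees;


SUM(salary) = 70000 + 80000 + 30000 + 110000 + 60000 + 50000 = 400000

400000


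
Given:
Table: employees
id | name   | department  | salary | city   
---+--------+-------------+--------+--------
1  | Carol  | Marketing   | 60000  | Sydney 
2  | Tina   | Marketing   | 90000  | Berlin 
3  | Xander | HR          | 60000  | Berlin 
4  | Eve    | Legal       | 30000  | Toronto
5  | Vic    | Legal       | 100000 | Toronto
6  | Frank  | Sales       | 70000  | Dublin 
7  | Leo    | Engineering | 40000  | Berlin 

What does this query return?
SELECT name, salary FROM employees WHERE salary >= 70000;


Filtering: salary >= 70000
Matching: 3 rows

3 rows:
Tina, 90000
Vic, 100000
Frank, 70000


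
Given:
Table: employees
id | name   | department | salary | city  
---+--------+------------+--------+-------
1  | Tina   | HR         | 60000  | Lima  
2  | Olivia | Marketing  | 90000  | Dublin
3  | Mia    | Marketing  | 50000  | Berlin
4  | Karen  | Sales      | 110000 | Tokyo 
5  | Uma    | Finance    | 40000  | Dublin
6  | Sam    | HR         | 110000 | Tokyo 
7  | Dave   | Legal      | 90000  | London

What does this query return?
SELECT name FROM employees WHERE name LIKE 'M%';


LIKE 'M%' matches names starting with 'M'
Matching: 1

1 rows:
Mia


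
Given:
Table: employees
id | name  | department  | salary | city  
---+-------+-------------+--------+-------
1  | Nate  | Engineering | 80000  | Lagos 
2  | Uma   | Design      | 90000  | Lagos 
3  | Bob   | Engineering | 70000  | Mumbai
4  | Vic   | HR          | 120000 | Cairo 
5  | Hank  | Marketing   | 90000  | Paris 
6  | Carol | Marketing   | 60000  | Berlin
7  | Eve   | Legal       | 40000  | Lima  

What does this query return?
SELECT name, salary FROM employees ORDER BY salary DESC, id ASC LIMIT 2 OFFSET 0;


Sort by salary DESC (id ASC tiebreak), then skip 0 and take 2
Rows 1 through 2

2 rows:
Vic, 120000
Uma, 90000


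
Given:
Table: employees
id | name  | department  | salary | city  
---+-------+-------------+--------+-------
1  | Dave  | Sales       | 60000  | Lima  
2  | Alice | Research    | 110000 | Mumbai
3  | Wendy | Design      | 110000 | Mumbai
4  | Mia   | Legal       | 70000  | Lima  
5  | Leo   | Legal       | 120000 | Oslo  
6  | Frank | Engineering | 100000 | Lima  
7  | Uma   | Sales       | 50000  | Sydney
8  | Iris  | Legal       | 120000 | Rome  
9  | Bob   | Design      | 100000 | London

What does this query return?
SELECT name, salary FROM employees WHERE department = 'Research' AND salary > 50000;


Filtering: department = 'Research' AND salary > 50000
Matching: 1 rows

1 rows:
Alice, 110000


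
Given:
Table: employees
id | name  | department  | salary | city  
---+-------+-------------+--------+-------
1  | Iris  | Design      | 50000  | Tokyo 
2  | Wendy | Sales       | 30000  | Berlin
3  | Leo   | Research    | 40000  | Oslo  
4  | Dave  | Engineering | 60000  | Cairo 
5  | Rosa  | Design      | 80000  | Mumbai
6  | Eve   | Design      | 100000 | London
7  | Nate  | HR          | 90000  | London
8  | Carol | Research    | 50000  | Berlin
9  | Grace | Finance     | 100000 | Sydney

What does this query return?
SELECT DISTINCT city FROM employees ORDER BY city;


All 'city' values (row order): Tokyo, Berlin, Oslo, Cairo, Mumbai, London, London, Berlin, Sydney
Removing duplicates leaves 7 unique value(s).

7 values:
Berlin
Cairo
London
Mumbai
Oslo
Sydney
Tokyo


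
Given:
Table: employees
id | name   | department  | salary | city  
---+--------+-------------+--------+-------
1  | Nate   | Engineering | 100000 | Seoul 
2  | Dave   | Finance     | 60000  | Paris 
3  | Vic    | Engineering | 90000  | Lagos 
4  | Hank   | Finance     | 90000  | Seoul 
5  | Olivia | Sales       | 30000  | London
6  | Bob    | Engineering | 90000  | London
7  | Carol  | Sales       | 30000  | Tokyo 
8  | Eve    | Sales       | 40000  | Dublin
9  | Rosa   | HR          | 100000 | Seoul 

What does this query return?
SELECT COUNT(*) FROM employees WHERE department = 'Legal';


Counting rows where department = 'Legal'


0


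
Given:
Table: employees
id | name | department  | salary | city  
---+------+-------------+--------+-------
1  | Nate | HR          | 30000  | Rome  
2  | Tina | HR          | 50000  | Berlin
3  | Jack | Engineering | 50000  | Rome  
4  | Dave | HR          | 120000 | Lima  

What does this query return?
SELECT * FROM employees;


SELECT * returns all 4 rows with all columns

4 rows:
1, Nate, HR, 30000, Rome
2, Tina, HR, 50000, Berlin
3, Jack, Engineering, 50000, Rome
4, Dave, HR, 120000, Lima


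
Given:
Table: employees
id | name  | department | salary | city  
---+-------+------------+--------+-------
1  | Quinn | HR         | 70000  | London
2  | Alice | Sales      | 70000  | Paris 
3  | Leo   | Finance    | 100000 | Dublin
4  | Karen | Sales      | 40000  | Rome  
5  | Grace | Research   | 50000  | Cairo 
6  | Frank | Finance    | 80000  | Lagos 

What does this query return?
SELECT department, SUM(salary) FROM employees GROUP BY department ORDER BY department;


Summing salary within each department:
  Finance: 100000 + 80000 = 180000
  HR: 70000 = 70000
  Research: 50000 = 50000
  Sales: 70000 + 40000 = 110000


4 groups:
Finance, 180000
HR, 70000
Research, 50000
Sales, 110000


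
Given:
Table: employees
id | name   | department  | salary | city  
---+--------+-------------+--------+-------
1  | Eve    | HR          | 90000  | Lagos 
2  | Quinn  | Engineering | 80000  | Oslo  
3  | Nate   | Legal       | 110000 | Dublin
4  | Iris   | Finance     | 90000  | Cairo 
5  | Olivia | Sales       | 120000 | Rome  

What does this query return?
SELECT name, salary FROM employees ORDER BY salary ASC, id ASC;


Sorting by salary ASC, then id ASC for ties

5 rows:
Quinn, 80000
Eve, 90000
Iris, 90000
Nate, 110000
Olivia, 120000


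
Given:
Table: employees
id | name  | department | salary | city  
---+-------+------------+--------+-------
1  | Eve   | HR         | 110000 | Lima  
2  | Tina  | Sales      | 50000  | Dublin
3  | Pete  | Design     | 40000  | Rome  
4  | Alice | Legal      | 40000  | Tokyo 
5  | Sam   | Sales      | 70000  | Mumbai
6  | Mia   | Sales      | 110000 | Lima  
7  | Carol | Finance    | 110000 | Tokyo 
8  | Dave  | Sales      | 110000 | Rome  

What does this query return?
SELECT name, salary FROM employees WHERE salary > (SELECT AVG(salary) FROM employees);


Subquery: AVG(salary) = 80000.0
Filtering: salary > 80000.0
  Eve (110000) -> MATCH
  Mia (110000) -> MATCH
  Carol (110000) -> MATCH
  Dave (110000) -> MATCH


4 rows:
Eve, 110000
Mia, 110000
Carol, 110000
Dave, 110000


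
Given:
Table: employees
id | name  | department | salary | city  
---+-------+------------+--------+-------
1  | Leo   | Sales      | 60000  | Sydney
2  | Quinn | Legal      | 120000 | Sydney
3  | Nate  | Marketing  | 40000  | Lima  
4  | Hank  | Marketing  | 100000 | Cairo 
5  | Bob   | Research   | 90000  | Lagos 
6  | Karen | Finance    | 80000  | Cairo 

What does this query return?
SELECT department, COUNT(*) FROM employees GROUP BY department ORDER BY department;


Assigning each row to its department group:
  Leo -> Sales
  Quinn -> Legal
  Nate -> Marketing
  Hank -> Marketing
  Bob -> Research
  Karen -> Finance


5 groups:
Finance, 1
Legal, 1
Marketing, 2
Research, 1
Sales, 1


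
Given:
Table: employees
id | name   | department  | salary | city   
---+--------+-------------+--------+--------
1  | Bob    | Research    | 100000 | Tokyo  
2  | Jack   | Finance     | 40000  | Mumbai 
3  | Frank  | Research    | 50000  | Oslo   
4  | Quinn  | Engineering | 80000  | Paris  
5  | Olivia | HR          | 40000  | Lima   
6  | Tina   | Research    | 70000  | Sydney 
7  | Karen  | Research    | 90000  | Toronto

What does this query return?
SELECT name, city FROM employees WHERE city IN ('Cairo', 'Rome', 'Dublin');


Filtering: city IN ('Cairo', 'Rome', 'Dublin')
Matching: 0 rows

Empty result set (0 rows)


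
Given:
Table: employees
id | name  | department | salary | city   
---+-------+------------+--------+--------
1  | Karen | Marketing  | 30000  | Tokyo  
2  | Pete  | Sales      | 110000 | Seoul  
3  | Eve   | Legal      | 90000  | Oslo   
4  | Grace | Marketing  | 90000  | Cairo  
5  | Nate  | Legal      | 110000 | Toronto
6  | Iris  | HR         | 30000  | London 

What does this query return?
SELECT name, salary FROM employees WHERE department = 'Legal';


Filtering: department = 'Legal'
Matching rows: 2

2 rows:
Eve, 90000
Nate, 110000


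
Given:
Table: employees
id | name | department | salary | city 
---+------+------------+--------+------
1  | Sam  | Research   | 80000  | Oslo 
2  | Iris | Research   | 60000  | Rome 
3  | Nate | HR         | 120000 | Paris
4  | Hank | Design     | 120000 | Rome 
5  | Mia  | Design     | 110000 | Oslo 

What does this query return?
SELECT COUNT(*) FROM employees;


COUNT(*) counts all rows

5


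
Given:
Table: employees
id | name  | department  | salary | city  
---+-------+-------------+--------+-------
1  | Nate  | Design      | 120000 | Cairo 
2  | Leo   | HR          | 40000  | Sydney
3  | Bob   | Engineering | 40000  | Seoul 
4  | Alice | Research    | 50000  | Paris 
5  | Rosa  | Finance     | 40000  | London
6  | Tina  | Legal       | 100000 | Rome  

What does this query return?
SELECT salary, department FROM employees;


Projecting columns: salary, department

6 rows:
120000, Design
40000, HR
40000, Engineering
50000, Research
40000, Finance
100000, Legal


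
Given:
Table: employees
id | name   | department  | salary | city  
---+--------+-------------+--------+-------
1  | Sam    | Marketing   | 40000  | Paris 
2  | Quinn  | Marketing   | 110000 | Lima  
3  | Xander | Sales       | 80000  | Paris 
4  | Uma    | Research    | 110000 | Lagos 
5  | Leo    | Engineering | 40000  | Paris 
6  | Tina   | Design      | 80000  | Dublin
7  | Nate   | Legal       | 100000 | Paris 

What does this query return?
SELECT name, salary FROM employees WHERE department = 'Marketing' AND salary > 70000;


Filtering: department = 'Marketing' AND salary > 70000
Matching: 1 rows

1 rows:
Quinn, 110000


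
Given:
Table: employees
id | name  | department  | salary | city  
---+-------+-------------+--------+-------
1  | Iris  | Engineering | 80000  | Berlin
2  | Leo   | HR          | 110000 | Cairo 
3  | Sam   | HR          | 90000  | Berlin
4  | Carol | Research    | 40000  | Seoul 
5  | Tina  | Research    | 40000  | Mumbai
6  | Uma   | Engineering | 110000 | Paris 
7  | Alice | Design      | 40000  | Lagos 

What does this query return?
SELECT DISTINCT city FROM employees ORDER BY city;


All 'city' values (row order): Berlin, Cairo, Berlin, Seoul, Mumbai, Paris, Lagos
Removing duplicates leaves 6 unique value(s).

6 values:
Berlin
Cairo
Lagos
Mumbai
Paris
Seoul


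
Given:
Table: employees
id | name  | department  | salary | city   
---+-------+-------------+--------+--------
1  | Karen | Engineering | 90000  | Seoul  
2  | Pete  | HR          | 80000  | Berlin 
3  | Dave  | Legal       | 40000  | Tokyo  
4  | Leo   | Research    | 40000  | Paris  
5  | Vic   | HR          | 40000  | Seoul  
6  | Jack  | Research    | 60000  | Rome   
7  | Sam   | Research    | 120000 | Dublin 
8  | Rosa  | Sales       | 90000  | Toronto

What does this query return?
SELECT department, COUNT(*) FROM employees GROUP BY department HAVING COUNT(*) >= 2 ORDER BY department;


Groups with count >= 2:
  HR: 2 -> PASS
  Research: 3 -> PASS
  Engineering: 1 -> filtered out
  Legal: 1 -> filtered out
  Sales: 1 -> filtered out


2 groups:
HR, 2
Research, 3


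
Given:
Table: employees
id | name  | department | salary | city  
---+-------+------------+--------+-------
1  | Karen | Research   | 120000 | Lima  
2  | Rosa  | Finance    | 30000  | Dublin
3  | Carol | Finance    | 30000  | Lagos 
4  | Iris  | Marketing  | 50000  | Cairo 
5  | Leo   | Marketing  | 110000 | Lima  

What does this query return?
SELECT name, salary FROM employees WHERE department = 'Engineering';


Filtering: department = 'Engineering'
Matching rows: 0

Empty result set (0 rows)


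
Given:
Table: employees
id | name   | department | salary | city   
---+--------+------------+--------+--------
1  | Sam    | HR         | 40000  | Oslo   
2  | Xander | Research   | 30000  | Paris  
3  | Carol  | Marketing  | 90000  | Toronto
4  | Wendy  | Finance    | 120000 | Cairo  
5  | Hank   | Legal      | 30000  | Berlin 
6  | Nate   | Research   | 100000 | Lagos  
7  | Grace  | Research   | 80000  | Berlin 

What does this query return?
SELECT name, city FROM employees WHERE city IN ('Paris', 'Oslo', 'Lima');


Filtering: city IN ('Paris', 'Oslo', 'Lima')
Matching: 2 rows

2 rows:
Sam, Oslo
Xander, Paris


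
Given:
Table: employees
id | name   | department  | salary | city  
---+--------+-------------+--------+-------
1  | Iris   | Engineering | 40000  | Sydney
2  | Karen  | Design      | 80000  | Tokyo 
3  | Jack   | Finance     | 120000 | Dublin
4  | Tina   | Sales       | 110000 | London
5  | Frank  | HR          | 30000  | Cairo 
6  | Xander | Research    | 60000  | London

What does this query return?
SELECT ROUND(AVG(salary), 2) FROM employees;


SUM(salary) = 440000
COUNT = 6
ROUND(AVG, 2) = ROUND(440000 / 6, 2) = 73333.33

73333.33


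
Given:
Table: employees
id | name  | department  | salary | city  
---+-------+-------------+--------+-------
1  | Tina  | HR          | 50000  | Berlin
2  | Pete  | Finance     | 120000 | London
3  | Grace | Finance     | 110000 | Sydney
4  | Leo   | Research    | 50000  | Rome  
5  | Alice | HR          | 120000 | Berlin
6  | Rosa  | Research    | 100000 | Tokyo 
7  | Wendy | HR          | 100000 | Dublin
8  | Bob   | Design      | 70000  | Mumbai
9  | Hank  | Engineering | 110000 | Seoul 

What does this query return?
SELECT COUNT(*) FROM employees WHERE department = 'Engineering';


Counting rows where department = 'Engineering'
  Hank -> MATCH


1


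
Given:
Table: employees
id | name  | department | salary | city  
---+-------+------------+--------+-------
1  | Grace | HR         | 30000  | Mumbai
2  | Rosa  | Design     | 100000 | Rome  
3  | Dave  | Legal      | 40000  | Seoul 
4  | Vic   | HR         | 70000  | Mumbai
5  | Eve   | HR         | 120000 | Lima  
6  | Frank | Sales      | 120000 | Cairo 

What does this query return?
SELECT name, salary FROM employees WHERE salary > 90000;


Filtering: salary > 90000
Matching: 3 rows

3 rows:
Rosa, 100000
Eve, 120000
Frank, 120000


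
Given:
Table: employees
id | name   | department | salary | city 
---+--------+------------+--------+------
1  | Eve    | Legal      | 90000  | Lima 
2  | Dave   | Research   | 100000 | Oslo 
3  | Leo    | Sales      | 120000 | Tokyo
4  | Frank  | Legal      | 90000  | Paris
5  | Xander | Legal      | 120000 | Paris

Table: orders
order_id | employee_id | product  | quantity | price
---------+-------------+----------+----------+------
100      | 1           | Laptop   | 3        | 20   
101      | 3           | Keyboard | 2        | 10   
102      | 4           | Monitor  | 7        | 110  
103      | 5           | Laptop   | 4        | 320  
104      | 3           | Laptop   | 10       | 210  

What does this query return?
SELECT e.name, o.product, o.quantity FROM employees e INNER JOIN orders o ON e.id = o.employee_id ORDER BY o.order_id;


Joining employees.id = orders.employee_id:
  employee Eve (id=1) -> order Laptop
  employee Leo (id=3) -> order Keyboard
  employee Frank (id=4) -> order Monitor
  employee Xander (id=5) -> order Laptop
  employee Leo (id=3) -> order Laptop


5 rows:
Eve, Laptop, 3
Leo, Keyboard, 2
Frank, Monitor, 7
Xander, Laptop, 4
Leo, Laptop, 10


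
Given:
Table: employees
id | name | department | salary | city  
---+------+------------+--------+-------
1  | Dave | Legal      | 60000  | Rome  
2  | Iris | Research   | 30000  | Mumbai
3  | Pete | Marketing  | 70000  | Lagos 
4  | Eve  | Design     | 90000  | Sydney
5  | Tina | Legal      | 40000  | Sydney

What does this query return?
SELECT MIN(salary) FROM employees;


Salaries: 60000, 30000, 70000, 90000, 40000
MIN = 30000

30000


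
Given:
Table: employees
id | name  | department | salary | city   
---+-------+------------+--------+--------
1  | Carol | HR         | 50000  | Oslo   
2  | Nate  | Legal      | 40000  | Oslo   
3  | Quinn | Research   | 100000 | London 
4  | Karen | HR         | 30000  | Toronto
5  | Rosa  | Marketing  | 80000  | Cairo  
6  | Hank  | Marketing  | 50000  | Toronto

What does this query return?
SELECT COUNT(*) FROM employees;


COUNT(*) counts all rows

6


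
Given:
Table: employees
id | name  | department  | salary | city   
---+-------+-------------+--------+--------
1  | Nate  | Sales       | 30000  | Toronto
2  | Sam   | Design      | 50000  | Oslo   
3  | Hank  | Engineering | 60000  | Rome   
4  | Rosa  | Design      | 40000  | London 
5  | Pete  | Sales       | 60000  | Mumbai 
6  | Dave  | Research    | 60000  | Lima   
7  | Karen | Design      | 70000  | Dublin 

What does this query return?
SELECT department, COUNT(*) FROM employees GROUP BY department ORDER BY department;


Assigning each row to its department group:
  Nate -> Sales
  Sam -> Design
  Hank -> Engineering
  Rosa -> Design
  Pete -> Sales
  Dave -> Research
  Karen -> Design


4 groups:
Design, 3
Engineering, 1
Research, 1
Sales, 2


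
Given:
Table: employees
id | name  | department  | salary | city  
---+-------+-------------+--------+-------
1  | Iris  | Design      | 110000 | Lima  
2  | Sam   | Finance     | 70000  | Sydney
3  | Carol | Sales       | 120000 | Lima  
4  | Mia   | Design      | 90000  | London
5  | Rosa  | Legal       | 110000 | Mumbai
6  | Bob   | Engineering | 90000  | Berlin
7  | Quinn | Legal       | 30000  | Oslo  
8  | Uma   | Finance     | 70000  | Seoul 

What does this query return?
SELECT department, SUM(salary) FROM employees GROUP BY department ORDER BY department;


Summing salary within each department:
  Design: 110000 + 90000 = 200000
  Engineering: 90000 = 90000
  Finance: 70000 + 70000 = 140000
  Legal: 110000 + 30000 = 140000
  Sales: 120000 = 120000


5 groups:
Design, 200000
Engineering, 90000
Finance, 140000
Legal, 140000
Sales, 120000
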